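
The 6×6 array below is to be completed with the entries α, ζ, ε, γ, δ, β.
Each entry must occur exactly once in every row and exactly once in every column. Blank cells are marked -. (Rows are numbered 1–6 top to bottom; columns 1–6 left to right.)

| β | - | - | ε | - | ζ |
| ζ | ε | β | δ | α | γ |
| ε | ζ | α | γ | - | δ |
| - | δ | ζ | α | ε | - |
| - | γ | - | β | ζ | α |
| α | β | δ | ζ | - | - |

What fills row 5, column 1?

Row 5 already has {α, ζ, γ, β} and column 1 already has {α, ζ, ε, β}, so row 5, column 1 must be δ.

δ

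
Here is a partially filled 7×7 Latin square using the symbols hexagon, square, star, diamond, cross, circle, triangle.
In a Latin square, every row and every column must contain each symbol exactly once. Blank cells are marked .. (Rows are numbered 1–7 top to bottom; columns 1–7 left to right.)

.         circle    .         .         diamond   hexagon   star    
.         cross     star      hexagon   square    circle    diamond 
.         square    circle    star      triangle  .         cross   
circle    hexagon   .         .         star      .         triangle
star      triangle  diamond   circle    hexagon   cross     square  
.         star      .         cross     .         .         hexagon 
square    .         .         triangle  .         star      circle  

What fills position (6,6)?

triangle

Row 1, column 4: row 1 has {hexagon, star, diamond, circle} and column 4 has {hexagon, star, cross, circle, triangle}, leaving only square.
Row 2, column 1: row 2 has {hexagon, square, star, diamond, cross, circle} and column 1 has {square, star, circle}, leaving only triangle.
Row 1, column 1: row 1 has {hexagon, square, star, diamond, circle} and column 1 has {square, star, circle, triangle}, leaving only cross.
Row 1, column 3: row 1 has {hexagon, square, star, diamond, cross, circle} and column 3 has {star, diamond, circle}, leaving only triangle.
Row 3, column 6: row 3 has {square, star, cross, circle, triangle} and column 6 has {hexagon, star, cross, circle}, leaving only diamond.
Row 3, column 1: row 3 has {square, star, diamond, cross, circle, triangle} and column 1 has {square, star, cross, circle, triangle}, leaving only hexagon.
Row 4, column 4: row 4 has {hexagon, star, circle, triangle} and column 4 has {hexagon, square, star, cross, circle, triangle}, leaving only diamond.
Row 4, column 6: row 4 has {hexagon, star, diamond, circle, triangle} and column 6 has {hexagon, star, diamond, cross, circle}, leaving only square.
Row 6 already has {hexagon, star, cross} and column 6 already has {hexagon, square, star, diamond, cross, circle}, so row 6, column 6 must be triangle.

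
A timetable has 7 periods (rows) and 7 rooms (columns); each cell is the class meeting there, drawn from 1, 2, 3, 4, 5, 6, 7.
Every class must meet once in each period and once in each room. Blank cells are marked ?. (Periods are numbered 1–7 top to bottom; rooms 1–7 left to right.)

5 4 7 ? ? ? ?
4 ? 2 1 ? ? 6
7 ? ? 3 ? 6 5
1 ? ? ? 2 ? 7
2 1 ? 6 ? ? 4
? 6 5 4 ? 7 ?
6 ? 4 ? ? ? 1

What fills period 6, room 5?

1

Period 1, room 4: period 1 has {4, 5, 7} and room 4 has {1, 3, 4, 6}, leaving only 2.
Period 1, room 7: period 1 has {2, 4, 5, 7} and room 7 has {1, 4, 5, 6, 7}, leaving only 3.
Period 1, room 6: period 1 has {2, 3, 4, 5, 7} and room 6 has {6, 7}, leaving only 1.
Period 1, room 5: period 1 has {1, 2, 3, 4, 5, 7} and room 5 has {2}, leaving only 6.
Period 3, room 2: period 3 has {3, 5, 6, 7} and room 2 has {1, 4, 6}, leaving only 2.
Period 3, room 3: period 3 has {2, 3, 5, 6, 7} and room 3 has {2, 4, 5, 7}, leaving only 1.
Period 3, room 5: period 3 has {1, 2, 3, 5, 6, 7} and room 5 has {2, 6}, leaving only 4.
Period 4, room 4: period 4 has {1, 2, 7} and room 4 has {1, 2, 3, 4, 6}, leaving only 5.
Period 4, room 2: period 4 has {1, 2, 5, 7} and room 2 has {1, 2, 4, 6}, leaving only 3.
Period 4, room 3: period 4 has {1, 2, 3, 5, 7} and room 3 has {1, 2, 4, 5, 7}, leaving only 6.
Period 4, room 6: period 4 has {1, 2, 3, 5, 6, 7} and room 6 has {1, 6, 7}, leaving only 4.
Period 5, room 3: period 5 has {1, 2, 4, 6} and room 3 has {1, 2, 4, 5, 6, 7}, leaving only 3.
Period 5, room 6: period 5 has {1, 2, 3, 4, 6} and room 6 has {1, 4, 6, 7}, leaving only 5.
Period 2, room 6: period 2 has {1, 2, 4, 6} and room 6 has {1, 4, 5, 6, 7}, leaving only 3.
Period 5, room 5: period 5 has {1, 2, 3, 4, 5, 6} and room 5 has {2, 4, 6}, leaving only 7.
Period 2, room 5: period 2 has {1, 2, 3, 4, 6} and room 5 has {2, 4, 6, 7}, leaving only 5.
Period 2, room 2: period 2 has {1, 2, 3, 4, 5, 6} and room 2 has {1, 2, 3, 4, 6}, leaving only 7.
Period 6, room 1: period 6 has {4, 5, 6, 7} and room 1 has {1, 2, 4, 5, 6, 7}, leaving only 3.
Period 6 already has {3, 4, 5, 6, 7} and room 5 already has {2, 4, 5, 6, 7}, so period 6, room 5 must be 1.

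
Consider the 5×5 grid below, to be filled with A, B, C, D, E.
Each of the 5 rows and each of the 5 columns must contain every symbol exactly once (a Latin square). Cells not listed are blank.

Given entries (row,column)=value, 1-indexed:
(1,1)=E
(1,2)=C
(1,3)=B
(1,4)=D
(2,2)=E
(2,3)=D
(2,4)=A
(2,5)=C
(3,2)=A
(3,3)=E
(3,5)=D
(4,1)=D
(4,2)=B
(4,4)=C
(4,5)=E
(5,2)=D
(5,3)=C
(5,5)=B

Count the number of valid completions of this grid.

1

Row 1, column 5: eliminating its row and column leaves {A}.
Row 2, column 1: eliminating its row and column leaves {B}.
Row 3, column 1: eliminating its row and column leaves {B, C}.
Row 3, column 4: eliminating its row and column leaves {B}.
Row 4, column 3: eliminating its row and column leaves {A}.
Row 5, column 1: eliminating its row and column leaves {A}.
Row 5, column 4: eliminating its row and column leaves {E}.
Only one assignment across all blanks avoids any row or column repeat, giving 1 completion.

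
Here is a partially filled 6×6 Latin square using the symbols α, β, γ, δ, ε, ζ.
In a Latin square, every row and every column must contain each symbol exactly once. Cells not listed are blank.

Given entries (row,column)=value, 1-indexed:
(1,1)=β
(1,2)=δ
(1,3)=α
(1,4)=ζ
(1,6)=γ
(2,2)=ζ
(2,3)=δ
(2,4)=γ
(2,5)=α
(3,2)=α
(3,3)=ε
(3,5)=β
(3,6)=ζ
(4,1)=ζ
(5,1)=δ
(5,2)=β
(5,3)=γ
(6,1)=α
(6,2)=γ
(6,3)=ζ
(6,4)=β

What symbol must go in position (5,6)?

α

Row 1, column 5: row 1 has {α, β, γ, δ, ζ} and column 5 has {α, β}, leaving only ε.
Row 2, column 1: row 2 has {α, γ, δ, ζ} and column 1 has {α, β, δ, ζ}, leaving only ε.
Row 2, column 6: row 2 has {α, γ, δ, ε, ζ} and column 6 has {γ, ζ}, leaving only β.
Row 3, column 1: row 3 has {α, β, ε, ζ} and column 1 has {α, β, δ, ε, ζ}, leaving only γ.
Row 3, column 4: row 3 has {α, β, γ, ε, ζ} and column 4 has {β, γ, ζ}, leaving only δ.
Row 4, column 2: row 4 has {ζ} and column 2 has {α, β, γ, δ, ζ}, leaving only ε.
Row 4, column 3: row 4 has {ε, ζ} and column 3 has {α, γ, δ, ε, ζ}, leaving only β.
Row 4, column 4: row 4 has {β, ε, ζ} and column 4 has {β, γ, δ, ζ}, leaving only α.
Row 4, column 6: row 4 has {α, β, ε, ζ} and column 6 has {β, γ, ζ}, leaving only δ.
Row 4, column 5: row 4 has {α, β, δ, ε, ζ} and column 5 has {α, β, ε}, leaving only γ.
Row 5, column 4: row 5 has {β, γ, δ} and column 4 has {α, β, γ, δ, ζ}, leaving only ε.
Row 5 already has {β, γ, δ, ε} and column 6 already has {β, γ, δ, ζ}, so row 5, column 6 must be α.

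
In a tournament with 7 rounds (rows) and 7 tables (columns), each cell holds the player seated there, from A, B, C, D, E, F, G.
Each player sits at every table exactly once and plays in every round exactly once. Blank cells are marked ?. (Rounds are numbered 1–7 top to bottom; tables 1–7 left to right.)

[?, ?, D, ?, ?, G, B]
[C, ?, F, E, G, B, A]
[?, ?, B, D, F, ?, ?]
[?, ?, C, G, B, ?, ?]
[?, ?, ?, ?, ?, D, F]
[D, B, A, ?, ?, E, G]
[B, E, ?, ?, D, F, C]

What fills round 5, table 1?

Round 2, table 2: round 2 has {A, B, C, E, F, G} and table 2 has {B, E}, leaving only D.
Round 3, table 7: round 3 has {B, D, F} and table 7 has {A, B, C, F, G}, leaving only E.
Round 4, table 6: round 4 has {B, C, G} and table 6 has {B, D, E, F, G}, leaving only A.
Round 3, table 6: round 3 has {B, D, E, F} and table 6 has {A, B, D, E, F, G}, leaving only C.
Round 4, table 2: round 4 has {A, B, C, G} and table 2 has {B, D, E}, leaving only F.
Round 4, table 1: round 4 has {A, B, C, F, G} and table 1 has {B, C, D}, leaving only E.
Round 4, table 7: round 4 has {A, B, C, E, F, G} and table 7 has {A, B, C, E, F, G}, leaving only D.
Round 6, table 5: round 6 has {A, B, D, E, G} and table 5 has {B, D, F, G}, leaving only C.
Round 6, table 4: round 6 has {A, B, C, D, E, G} and table 4 has {D, E, G}, leaving only F.
Round 7, table 3: round 7 has {B, C, D, E, F} and table 3 has {A, B, C, D, F}, leaving only G.
Round 5, table 3: round 5 has {D, F} and table 3 has {A, B, C, D, F, G}, leaving only E.
Round 5, table 5: round 5 has {D, E, F} and table 5 has {B, C, D, F, G}, leaving only A.
Round 5 already has {A, D, E, F} and table 1 already has {B, C, D, E}, so round 5, table 1 must be G.

G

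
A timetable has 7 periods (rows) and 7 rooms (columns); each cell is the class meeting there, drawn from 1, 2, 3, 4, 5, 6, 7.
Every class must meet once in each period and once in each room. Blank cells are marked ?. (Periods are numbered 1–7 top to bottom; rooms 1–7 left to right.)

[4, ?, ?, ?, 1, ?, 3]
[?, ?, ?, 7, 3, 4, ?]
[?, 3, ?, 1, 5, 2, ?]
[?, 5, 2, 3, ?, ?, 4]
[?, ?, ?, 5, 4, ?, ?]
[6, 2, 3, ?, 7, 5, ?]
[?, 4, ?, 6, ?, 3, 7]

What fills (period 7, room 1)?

Period 1, room 4: period 1 has {1, 3, 4} and room 4 has {1, 3, 5, 6, 7}, leaving only 2.
Period 3, room 1: period 3 has {1, 2, 3, 5} and room 1 has {4, 6}, leaving only 7.
Period 3, room 7: period 3 has {1, 2, 3, 5, 7} and room 7 has {3, 4, 7}, leaving only 6.
Period 3, room 3: period 3 has {1, 2, 3, 5, 6, 7} and room 3 has {2, 3}, leaving only 4.
Period 4, room 1: period 4 has {2, 3, 4, 5} and room 1 has {4, 6, 7}, leaving only 1.
Period 4, room 5: period 4 has {1, 2, 3, 4, 5} and room 5 has {1, 3, 4, 5, 7}, leaving only 6.
Period 4, room 6: period 4 has {1, 2, 3, 4, 5, 6} and room 6 has {2, 3, 4, 5}, leaving only 7.
Period 1, room 6: period 1 has {1, 2, 3, 4} and room 6 has {2, 3, 4, 5, 7}, leaving only 6.
Period 1, room 2: period 1 has {1, 2, 3, 4, 6} and room 2 has {2, 3, 4, 5}, leaving only 7.
Period 1, room 3: period 1 has {1, 2, 3, 4, 6, 7} and room 3 has {2, 3, 4}, leaving only 5.
Period 5, room 6: period 5 has {4, 5} and room 6 has {2, 3, 4, 5, 6, 7}, leaving only 1.
Period 5, room 2: period 5 has {1, 4, 5} and room 2 has {2, 3, 4, 5, 7}, leaving only 6.
Period 2, room 2: period 2 has {3, 4, 7} and room 2 has {2, 3, 4, 5, 6, 7}, leaving only 1.
Period 2, room 3: period 2 has {1, 3, 4, 7} and room 3 has {2, 3, 4, 5}, leaving only 6.
Period 5, room 3: period 5 has {1, 4, 5, 6} and room 3 has {2, 3, 4, 5, 6}, leaving only 7.
Period 5, room 7: period 5 has {1, 4, 5, 6, 7} and room 7 has {3, 4, 6, 7}, leaving only 2.
Period 2, room 7: period 2 has {1, 3, 4, 6, 7} and room 7 has {2, 3, 4, 6, 7}, leaving only 5.
Period 2, room 1: period 2 has {1, 3, 4, 5, 6, 7} and room 1 has {1, 4, 6, 7}, leaving only 2.
Period 7 already has {3, 4, 6, 7} and room 1 already has {1, 2, 4, 6, 7}, so period 7, room 1 must be 5.

5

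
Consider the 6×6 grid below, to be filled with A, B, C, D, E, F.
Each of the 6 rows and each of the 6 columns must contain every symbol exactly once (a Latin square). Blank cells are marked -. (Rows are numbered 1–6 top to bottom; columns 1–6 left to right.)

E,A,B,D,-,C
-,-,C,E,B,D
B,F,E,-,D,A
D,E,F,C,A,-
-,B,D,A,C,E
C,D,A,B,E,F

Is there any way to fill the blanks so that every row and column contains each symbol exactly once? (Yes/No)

Row 2, column 2: row 2 together with column 2 already contain {A, B, C, D, E, F} — every symbol — so nothing can go there. The grid has no valid completion.

No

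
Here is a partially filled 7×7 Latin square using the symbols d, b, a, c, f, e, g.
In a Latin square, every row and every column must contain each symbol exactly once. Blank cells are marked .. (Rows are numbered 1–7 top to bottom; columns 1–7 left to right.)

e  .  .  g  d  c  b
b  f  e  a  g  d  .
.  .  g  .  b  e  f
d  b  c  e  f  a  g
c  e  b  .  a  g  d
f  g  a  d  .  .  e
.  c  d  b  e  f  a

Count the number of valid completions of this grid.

1

Row 1, column 2: eliminating its row and column leaves {a}.
Row 1, column 3: eliminating its row and column leaves {f}.
Row 2, column 7: eliminating its row and column leaves {c}.
Row 3, column 1: eliminating its row and column leaves {a}.
Row 3, column 2: eliminating its row and column leaves {d, a}.
Row 3, column 4: eliminating its row and column leaves {c}.
Row 5, column 4: eliminating its row and column leaves {f}.
Row 6, column 5: eliminating its row and column leaves {c}.
Row 6, column 6: eliminating its row and column leaves {b}.
Row 7, column 1: eliminating its row and column leaves {g}.
Only one assignment across all blanks avoids any row or column repeat, giving 1 completion.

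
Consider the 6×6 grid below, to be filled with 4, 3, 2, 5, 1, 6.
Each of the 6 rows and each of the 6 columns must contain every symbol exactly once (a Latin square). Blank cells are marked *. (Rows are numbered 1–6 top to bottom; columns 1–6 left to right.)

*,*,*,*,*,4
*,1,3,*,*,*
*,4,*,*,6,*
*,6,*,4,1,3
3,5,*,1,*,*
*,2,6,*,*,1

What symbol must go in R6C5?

Row 1, column 2: row 1 has {4} and column 2 has {4, 2, 5, 1, 6}, leaving only 3.
Row 6, column 5 is narrowed to {4, 3, 5}.
If it were 4, then row 2, column 5 would be left with no valid symbol.
If it were 5, then row 5, column 5 would be left with no valid symbol.
So row 6, column 5 must be 3.

3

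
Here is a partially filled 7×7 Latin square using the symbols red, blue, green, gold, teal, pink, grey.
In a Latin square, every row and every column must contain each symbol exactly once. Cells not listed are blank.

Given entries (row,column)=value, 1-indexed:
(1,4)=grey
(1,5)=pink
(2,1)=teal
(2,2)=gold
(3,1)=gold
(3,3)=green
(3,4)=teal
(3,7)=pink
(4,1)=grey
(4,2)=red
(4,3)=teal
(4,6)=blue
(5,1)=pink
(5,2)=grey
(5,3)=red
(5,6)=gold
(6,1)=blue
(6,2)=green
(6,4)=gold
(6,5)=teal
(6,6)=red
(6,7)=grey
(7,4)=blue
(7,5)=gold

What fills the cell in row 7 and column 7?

red

Row 3, column 2: row 3 has {green, gold, teal, pink} and column 2 has {red, green, gold, grey}, leaving only blue.
Row 1, column 2: row 1 has {pink, grey} and column 2 has {red, blue, green, gold, grey}, leaving only teal.
Row 1, column 6: row 1 has {teal, pink, grey} and column 6 has {red, blue, gold}, leaving only green.
Row 1, column 1: row 1 has {green, teal, pink, grey} and column 1 has {blue, gold, teal, pink, grey}, leaving only red.
Row 3, column 6: row 3 has {blue, green, gold, teal, pink} and column 6 has {red, blue, green, gold}, leaving only grey.
Row 2, column 6: row 2 has {gold, teal} and column 6 has {red, blue, green, gold, grey}, leaving only pink.
Row 3, column 5: row 3 has {blue, green, gold, teal, pink, grey} and column 5 has {gold, teal, pink}, leaving only red.
Row 4, column 5: row 4 has {red, blue, teal, grey} and column 5 has {red, gold, teal, pink}, leaving only green.
Row 4, column 4: row 4 has {red, blue, green, teal, grey} and column 4 has {blue, gold, teal, grey}, leaving only pink.
Row 4, column 7: row 4 has {red, blue, green, teal, pink, grey} and column 7 has {pink, grey}, leaving only gold.
Row 1, column 7: row 1 has {red, green, teal, pink, grey} and column 7 has {gold, pink, grey}, leaving only blue.
Row 1, column 3: row 1 has {red, blue, green, teal, pink, grey} and column 3 has {red, green, teal}, leaving only gold.
Row 5, column 4: row 5 has {red, gold, pink, grey} and column 4 has {blue, gold, teal, pink, grey}, leaving only green.
Row 2, column 4: row 2 has {gold, teal, pink} and column 4 has {blue, green, gold, teal, pink, grey}, leaving only red.
Row 2, column 7: row 2 has {red, gold, teal, pink} and column 7 has {blue, gold, pink, grey}, leaving only green.
Row 5, column 5: row 5 has {red, green, gold, pink, grey} and column 5 has {red, green, gold, teal, pink}, leaving only blue.
Row 2, column 5: row 2 has {red, green, gold, teal, pink} and column 5 has {red, blue, green, gold, teal, pink}, leaving only grey.
Row 2, column 3: row 2 has {red, green, gold, teal, pink, grey} and column 3 has {red, green, gold, teal}, leaving only blue.
Row 5, column 7: row 5 has {red, blue, green, gold, pink, grey} and column 7 has {blue, green, gold, pink, grey}, leaving only teal.
Row 7 already has {blue, gold} and column 7 already has {blue, green, gold, teal, pink, grey}, so row 7, column 7 must be red.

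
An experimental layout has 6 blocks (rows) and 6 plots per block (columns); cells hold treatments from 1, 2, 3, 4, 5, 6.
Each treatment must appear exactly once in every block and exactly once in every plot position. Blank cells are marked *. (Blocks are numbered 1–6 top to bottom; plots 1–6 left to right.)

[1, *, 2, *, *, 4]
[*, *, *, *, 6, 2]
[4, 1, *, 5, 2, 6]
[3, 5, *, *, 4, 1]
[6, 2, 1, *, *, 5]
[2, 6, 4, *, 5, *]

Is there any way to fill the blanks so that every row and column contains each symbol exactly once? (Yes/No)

No

Block 1, plot 2: block 1 has {1, 2, 4} and plot 2 has {1, 2, 5, 6}, so it must be 3.
Now block 1, plot 5: block 1 together with plot 5 already contain {1, 2, 3, 4, 5, 6} — every symbol — so nothing can go there. The grid has no valid completion.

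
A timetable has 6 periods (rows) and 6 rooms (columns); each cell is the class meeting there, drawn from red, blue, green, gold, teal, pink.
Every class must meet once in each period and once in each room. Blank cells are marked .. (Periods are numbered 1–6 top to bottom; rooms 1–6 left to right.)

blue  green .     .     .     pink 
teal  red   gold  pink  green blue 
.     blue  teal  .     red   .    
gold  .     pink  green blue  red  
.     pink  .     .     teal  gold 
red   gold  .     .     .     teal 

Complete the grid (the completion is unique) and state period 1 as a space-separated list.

blue green red teal gold pink

Period 1, room 3: period 1 has {blue, green, pink} and room 3 has {gold, teal, pink}, leaving only red.
Period 1, room 5: period 1 has {red, blue, green, pink} and room 5 has {red, blue, green, teal}, leaving only gold.
Period 1, room 4: period 1 has {red, blue, green, gold, pink} and room 4 has {green, pink}, leaving only teal.
So period 1 reads: blue green red teal gold pink.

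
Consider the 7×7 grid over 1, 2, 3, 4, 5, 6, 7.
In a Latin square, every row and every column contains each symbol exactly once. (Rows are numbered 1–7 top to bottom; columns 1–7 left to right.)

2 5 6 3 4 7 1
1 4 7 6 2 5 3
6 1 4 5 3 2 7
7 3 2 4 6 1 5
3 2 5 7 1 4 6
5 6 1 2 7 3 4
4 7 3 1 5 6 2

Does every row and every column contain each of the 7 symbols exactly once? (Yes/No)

Each row is a permutation of the 7 symbols, and so is each column.

Yes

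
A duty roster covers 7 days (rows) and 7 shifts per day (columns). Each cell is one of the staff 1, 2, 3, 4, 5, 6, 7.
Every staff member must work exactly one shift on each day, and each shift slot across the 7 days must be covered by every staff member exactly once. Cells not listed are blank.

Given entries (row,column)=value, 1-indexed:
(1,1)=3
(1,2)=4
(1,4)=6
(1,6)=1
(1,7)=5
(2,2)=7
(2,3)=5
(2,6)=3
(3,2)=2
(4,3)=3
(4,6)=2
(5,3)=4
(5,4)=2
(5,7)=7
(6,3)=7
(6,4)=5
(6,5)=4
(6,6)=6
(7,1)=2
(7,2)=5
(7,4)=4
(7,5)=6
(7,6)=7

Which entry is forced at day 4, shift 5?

Day 1, shift 3: day 1 has {1, 3, 4, 5, 6} and shift 3 has {3, 4, 5, 7}, leaving only 2.
Day 1, shift 5: day 1 has {1, 2, 3, 4, 5, 6} and shift 5 has {4, 6}, leaving only 7.
Day 2, shift 4: day 2 has {3, 5, 7} and shift 4 has {2, 4, 5, 6}, leaving only 1.
Day 2, shift 5: day 2 has {1, 3, 5, 7} and shift 5 has {4, 6, 7}, leaving only 2.
Day 4, shift 4: day 4 has {2, 3} and shift 4 has {1, 2, 4, 5, 6}, leaving only 7.
Day 3, shift 4: day 3 has {2} and shift 4 has {1, 2, 4, 5, 6, 7}, leaving only 3.
Day 5, shift 6: day 5 has {2, 4, 7} and shift 6 has {1, 2, 3, 6, 7}, leaving only 5.
Day 3, shift 6: day 3 has {2, 3} and shift 6 has {1, 2, 3, 5, 6, 7}, leaving only 4.
Day 6, shift 1: day 6 has {4, 5, 6, 7} and shift 1 has {2, 3}, leaving only 1.
Day 5, shift 1: day 5 has {2, 4, 5, 7} and shift 1 has {1, 2, 3}, leaving only 6.
Day 2, shift 1: day 2 has {1, 2, 3, 5, 7} and shift 1 has {1, 2, 3, 6}, leaving only 4.
Day 2, shift 7: day 2 has {1, 2, 3, 4, 5, 7} and shift 7 has {5, 7}, leaving only 6.
Day 3, shift 7: day 3 has {2, 3, 4} and shift 7 has {5, 6, 7}, leaving only 1.
Day 3, shift 3: day 3 has {1, 2, 3, 4} and shift 3 has {2, 3, 4, 5, 7}, leaving only 6.
Day 3, shift 5: day 3 has {1, 2, 3, 4, 6} and shift 5 has {2, 4, 6, 7}, leaving only 5.
Day 4 already has {2, 3, 7} and shift 5 already has {2, 4, 5, 6, 7}, so day 4, shift 5 must be 1.

1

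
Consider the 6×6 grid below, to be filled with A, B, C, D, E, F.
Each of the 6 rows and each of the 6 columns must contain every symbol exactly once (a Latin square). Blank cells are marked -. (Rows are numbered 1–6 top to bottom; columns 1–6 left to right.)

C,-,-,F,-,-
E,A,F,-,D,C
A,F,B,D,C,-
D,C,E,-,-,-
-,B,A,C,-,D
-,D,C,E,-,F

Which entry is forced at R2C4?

B

Row 2 already has {A, C, D, E, F} and column 4 already has {C, D, E, F}, so row 2, column 4 must be B.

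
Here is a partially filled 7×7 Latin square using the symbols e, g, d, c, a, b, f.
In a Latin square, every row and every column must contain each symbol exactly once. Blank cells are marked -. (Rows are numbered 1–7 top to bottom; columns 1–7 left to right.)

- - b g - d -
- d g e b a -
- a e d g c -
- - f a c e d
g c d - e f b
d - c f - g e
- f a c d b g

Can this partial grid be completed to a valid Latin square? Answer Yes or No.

Row 5, column 4: row 5 together with column 4 already contain {e, g, d, c, a, b, f} — every symbol — so nothing can go there. The grid has no valid completion.

No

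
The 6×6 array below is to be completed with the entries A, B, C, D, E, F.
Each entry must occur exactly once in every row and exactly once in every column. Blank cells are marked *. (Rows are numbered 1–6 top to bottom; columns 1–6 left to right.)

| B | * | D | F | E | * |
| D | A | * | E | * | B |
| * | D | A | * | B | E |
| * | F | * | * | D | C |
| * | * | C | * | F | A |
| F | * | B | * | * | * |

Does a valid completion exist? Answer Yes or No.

No

Row 1, column 6: row 1 together with column 6 already contain {A, B, C, D, E, F} — every symbol — so nothing can go there. The grid has no valid completion.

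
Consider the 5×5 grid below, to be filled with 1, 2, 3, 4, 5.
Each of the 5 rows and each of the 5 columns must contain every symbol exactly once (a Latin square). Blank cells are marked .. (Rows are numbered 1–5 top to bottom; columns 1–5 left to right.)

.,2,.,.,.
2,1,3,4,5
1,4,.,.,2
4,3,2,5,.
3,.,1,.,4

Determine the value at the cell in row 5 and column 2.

Row 5 already has {1, 3, 4} and column 2 already has {1, 2, 3, 4}, so row 5, column 2 must be 5.

5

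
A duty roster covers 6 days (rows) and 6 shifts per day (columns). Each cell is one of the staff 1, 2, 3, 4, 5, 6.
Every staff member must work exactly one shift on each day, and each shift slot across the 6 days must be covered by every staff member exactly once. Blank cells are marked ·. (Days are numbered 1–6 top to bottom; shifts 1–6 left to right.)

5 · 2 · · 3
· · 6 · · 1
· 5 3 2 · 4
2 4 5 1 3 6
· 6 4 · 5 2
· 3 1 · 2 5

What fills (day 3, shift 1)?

Day 1, shift 2: day 1 has {2, 3, 5} and shift 2 has {3, 4, 5, 6}, leaving only 1.
Day 2, shift 2: day 2 has {1, 6} and shift 2 has {1, 3, 4, 5, 6}, leaving only 2.
Day 2, shift 5: day 2 has {1, 2, 6} and shift 5 has {2, 3, 5}, leaving only 4.
Day 1, shift 5: day 1 has {1, 2, 3, 5} and shift 5 has {2, 3, 4, 5}, leaving only 6.
Day 1, shift 4: day 1 has {1, 2, 3, 5, 6} and shift 4 has {1, 2}, leaving only 4.
Day 2, shift 1: day 2 has {1, 2, 4, 6} and shift 1 has {2, 5}, leaving only 3.
Day 2, shift 4: day 2 has {1, 2, 3, 4, 6} and shift 4 has {1, 2, 4}, leaving only 5.
Day 3, shift 5: day 3 has {2, 3, 4, 5} and shift 5 has {2, 3, 4, 5, 6}, leaving only 1.
Day 3 already has {1, 2, 3, 4, 5} and shift 1 already has {2, 3, 5}, so day 3, shift 1 must be 6.

6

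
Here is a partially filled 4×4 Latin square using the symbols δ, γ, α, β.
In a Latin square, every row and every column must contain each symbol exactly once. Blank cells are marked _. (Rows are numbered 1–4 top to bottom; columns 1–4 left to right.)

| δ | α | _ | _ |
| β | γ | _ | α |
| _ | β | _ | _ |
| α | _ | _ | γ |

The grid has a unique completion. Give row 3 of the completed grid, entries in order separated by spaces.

γ β α δ

Row 3, column 1: row 3 has {β} and column 1 has {δ, α, β}, leaving only γ.
Row 3, column 4: row 3 has {γ, β} and column 4 has {γ, α}, leaving only δ.
Row 3, column 3: row 3 has {δ, γ, β} and column 3 has {}, leaving only α.
So row 3 reads: γ β α δ.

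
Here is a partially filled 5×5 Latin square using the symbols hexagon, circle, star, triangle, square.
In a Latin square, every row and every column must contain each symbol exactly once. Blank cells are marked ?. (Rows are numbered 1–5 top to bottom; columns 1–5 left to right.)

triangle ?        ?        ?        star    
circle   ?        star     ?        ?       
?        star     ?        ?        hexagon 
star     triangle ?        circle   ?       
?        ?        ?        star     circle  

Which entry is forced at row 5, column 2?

square

Row 3, column 1: row 3 has {hexagon, star} and column 1 has {circle, star, triangle}, leaving only square.
Row 3, column 4: row 3 has {hexagon, star, square} and column 4 has {circle, star}, leaving only triangle.
Row 3, column 3: row 3 has {hexagon, star, triangle, square} and column 3 has {star}, leaving only circle.
Row 4, column 5: row 4 has {circle, star, triangle} and column 5 has {hexagon, circle, star}, leaving only square.
Row 2, column 5: row 2 has {circle, star} and column 5 has {hexagon, circle, star, square}, leaving only triangle.
Row 4, column 3: row 4 has {circle, star, triangle, square} and column 3 has {circle, star}, leaving only hexagon.
Row 1, column 3: row 1 has {star, triangle} and column 3 has {hexagon, circle, star}, leaving only square.
Row 1, column 4: row 1 has {star, triangle, square} and column 4 has {circle, star, triangle}, leaving only hexagon.
Row 1, column 2: row 1 has {hexagon, star, triangle, square} and column 2 has {star, triangle}, leaving only circle.
Row 2, column 4: row 2 has {circle, star, triangle} and column 4 has {hexagon, circle, star, triangle}, leaving only square.
Row 2, column 2: row 2 has {circle, star, triangle, square} and column 2 has {circle, star, triangle}, leaving only hexagon.
Row 5 already has {circle, star} and column 2 already has {hexagon, circle, star, triangle}, so row 5, column 2 must be square.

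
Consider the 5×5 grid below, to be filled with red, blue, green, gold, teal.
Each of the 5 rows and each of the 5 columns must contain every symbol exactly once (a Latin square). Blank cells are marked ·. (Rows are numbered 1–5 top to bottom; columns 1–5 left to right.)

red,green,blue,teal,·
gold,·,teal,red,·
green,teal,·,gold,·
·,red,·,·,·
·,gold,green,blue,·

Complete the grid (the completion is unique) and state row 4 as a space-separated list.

Row 4, column 3: row 4 has {red} and column 3 has {blue, green, teal}, leaving only gold.
Row 4, column 4: row 4 has {red, gold} and column 4 has {red, blue, gold, teal}, leaving only green.
Row 1, column 5: row 1 has {red, blue, green, teal} and column 5 has {}, leaving only gold.
Row 2, column 2: row 2 has {red, gold, teal} and column 2 has {red, green, gold, teal}, leaving only blue.
Row 2, column 5: row 2 has {red, blue, gold, teal} and column 5 has {gold}, leaving only green.
Row 3, column 3: row 3 has {green, gold, teal} and column 3 has {blue, green, gold, teal}, leaving only red.
Row 3, column 5: row 3 has {red, green, gold, teal} and column 5 has {green, gold}, leaving only blue.
Row 4, column 5: row 4 has {red, green, gold} and column 5 has {blue, green, gold}, leaving only teal.
Row 4, column 1: row 4 has {red, green, gold, teal} and column 1 has {red, green, gold}, leaving only blue.
So row 4 reads: blue red gold green teal.

blue red gold green teal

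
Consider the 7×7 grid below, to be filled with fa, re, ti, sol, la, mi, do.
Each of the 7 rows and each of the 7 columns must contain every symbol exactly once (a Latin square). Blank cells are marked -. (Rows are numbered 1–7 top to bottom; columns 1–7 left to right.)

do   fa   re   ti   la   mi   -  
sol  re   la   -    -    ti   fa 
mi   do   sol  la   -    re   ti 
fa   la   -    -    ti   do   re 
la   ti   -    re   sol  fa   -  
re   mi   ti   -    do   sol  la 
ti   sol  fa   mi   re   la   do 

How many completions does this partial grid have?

1

Row 1, column 7: eliminating its row and column leaves {sol}.
Row 2, column 4: eliminating its row and column leaves {do}.
Row 2, column 5: eliminating its row and column leaves {mi}.
Row 3, column 5: eliminating its row and column leaves {fa}.
Row 4, column 3: eliminating its row and column leaves {mi}.
Row 4, column 4: eliminating its row and column leaves {sol}.
Row 5, column 3: eliminating its row and column leaves {mi, do}.
Row 5, column 7: eliminating its row and column leaves {mi}.
Row 6, column 4: eliminating its row and column leaves {fa}.
Only one assignment across all blanks avoids any row or column repeat, giving 1 completion.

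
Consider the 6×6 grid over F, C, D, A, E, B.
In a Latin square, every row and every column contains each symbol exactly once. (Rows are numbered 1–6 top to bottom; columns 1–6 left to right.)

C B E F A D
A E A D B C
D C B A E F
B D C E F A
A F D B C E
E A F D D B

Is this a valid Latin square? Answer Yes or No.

Row 2 contains A twice (at columns 1 and 3); row 6 is also not a permutation.

No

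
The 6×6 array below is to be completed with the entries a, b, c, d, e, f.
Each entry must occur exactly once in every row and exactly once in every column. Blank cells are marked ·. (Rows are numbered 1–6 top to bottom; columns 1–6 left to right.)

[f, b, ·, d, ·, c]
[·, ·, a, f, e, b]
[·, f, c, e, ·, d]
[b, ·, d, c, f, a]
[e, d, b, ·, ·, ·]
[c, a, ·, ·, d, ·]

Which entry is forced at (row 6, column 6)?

e

Row 1, column 3: row 1 has {b, c, d, f} and column 3 has {a, b, c, d}, leaving only e.
Row 1, column 5: row 1 has {b, c, d, e, f} and column 5 has {d, e, f}, leaving only a.
Row 2, column 1: row 2 has {a, b, e, f} and column 1 has {b, c, e, f}, leaving only d.
Row 2, column 2: row 2 has {a, b, d, e, f} and column 2 has {a, b, d, f}, leaving only c.
Row 3, column 1: row 3 has {c, d, e, f} and column 1 has {b, c, d, e, f}, leaving only a.
Row 3, column 5: row 3 has {a, c, d, e, f} and column 5 has {a, d, e, f}, leaving only b.
Row 4, column 2: row 4 has {a, b, c, d, f} and column 2 has {a, b, c, d, f}, leaving only e.
Row 5, column 4: row 5 has {b, d, e} and column 4 has {c, d, e, f}, leaving only a.
Row 5, column 5: row 5 has {a, b, d, e} and column 5 has {a, b, d, e, f}, leaving only c.
Row 5, column 6: row 5 has {a, b, c, d, e} and column 6 has {a, b, c, d}, leaving only f.
Row 6 already has {a, c, d} and column 6 already has {a, b, c, d, f}, so row 6, column 6 must be e.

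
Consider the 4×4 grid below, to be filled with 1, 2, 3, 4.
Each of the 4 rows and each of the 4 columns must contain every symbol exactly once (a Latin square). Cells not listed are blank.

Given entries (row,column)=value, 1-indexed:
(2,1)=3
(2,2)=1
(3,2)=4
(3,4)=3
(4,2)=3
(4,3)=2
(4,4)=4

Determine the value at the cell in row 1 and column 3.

Row 1, column 2: row 1 has {} and column 2 has {1, 3, 4}, leaving only 2.
Row 1, column 4: row 1 has {2} and column 4 has {3, 4}, leaving only 1.
Row 1, column 1: row 1 has {1, 2} and column 1 has {3}, leaving only 4.
Row 1 already has {1, 2, 4} and column 3 already has {2}, so row 1, column 3 must be 3.

3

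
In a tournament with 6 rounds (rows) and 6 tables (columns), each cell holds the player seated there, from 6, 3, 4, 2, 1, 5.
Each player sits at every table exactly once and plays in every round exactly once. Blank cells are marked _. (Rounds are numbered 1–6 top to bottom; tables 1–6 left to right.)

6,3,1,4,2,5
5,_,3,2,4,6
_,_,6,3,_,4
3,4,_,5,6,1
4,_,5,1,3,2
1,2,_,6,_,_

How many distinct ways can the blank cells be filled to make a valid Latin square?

1

Round 2, table 2: eliminating its round and table leaves {1}.
Round 3, table 1: eliminating its round and table leaves {2}.
Round 3, table 2: eliminating its round and table leaves {1, 5}.
Round 3, table 5: eliminating its round and table leaves {1, 5}.
Round 4, table 3: eliminating its round and table leaves {2}.
Round 5, table 2: eliminating its round and table leaves {6}.
Round 6, table 3: eliminating its round and table leaves {4}.
Round 6, table 5: eliminating its round and table leaves {5}.
Round 6, table 6: eliminating its round and table leaves {3}.
Only one assignment across all blanks avoids any round or table repeat, giving 1 completion.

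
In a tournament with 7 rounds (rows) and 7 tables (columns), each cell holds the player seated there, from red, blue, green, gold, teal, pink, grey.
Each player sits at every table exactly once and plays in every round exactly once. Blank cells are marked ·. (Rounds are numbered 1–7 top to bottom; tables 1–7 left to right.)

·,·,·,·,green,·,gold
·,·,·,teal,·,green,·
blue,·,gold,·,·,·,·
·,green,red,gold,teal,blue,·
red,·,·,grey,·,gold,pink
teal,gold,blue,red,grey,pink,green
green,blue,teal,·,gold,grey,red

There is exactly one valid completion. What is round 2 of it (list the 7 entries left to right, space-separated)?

gold pink grey teal red green blue

Round 4, table 7: round 4 has {red, blue, green, gold, teal} and table 7 has {red, green, gold, pink}, leaving only grey.
Round 2, table 7: round 2 has {green, teal} and table 7 has {red, green, gold, pink, grey}, leaving only blue.
Round 3, table 7: round 3 has {blue, gold} and table 7 has {red, blue, green, gold, pink, grey}, leaving only teal.
Round 3, table 6: round 3 has {blue, gold, teal} and table 6 has {blue, green, gold, pink, grey}, leaving only red.
Round 1, table 6: round 1 has {green, gold} and table 6 has {red, blue, green, gold, pink, grey}, leaving only teal.
Round 3, table 5: round 3 has {red, blue, gold, teal} and table 5 has {green, gold, teal, grey}, leaving only pink.
Round 2, table 5: round 2 has {blue, green, teal} and table 5 has {green, gold, teal, pink, grey}, leaving only red.
Round 3, table 2: round 3 has {red, blue, gold, teal, pink} and table 2 has {blue, green, gold}, leaving only grey.
Round 2, table 2: round 2 has {red, blue, green, teal} and table 2 has {blue, green, gold, grey}, leaving only pink.
Round 2, table 3: round 2 has {red, blue, green, teal, pink} and table 3 has {red, blue, gold, teal}, leaving only grey.
Round 2, table 1: round 2 has {red, blue, green, teal, pink, grey} and table 1 has {red, blue, green, teal}, leaving only gold.
So round 2 reads: gold pink grey teal red green blue.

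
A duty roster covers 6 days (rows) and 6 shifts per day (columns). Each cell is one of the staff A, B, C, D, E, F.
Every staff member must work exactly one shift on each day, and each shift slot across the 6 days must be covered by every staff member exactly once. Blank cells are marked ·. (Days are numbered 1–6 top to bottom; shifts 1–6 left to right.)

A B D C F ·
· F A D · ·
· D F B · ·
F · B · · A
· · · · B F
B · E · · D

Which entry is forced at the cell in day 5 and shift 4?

A

Day 1, shift 6: day 1 has {A, B, C, D, F} and shift 6 has {A, D, F}, leaving only E.
Day 3, shift 6: day 3 has {B, D, F} and shift 6 has {A, D, E, F}, leaving only C.
Day 2, shift 6: day 2 has {A, D, F} and shift 6 has {A, C, D, E, F}, leaving only B.
Day 3, shift 1: day 3 has {B, C, D, F} and shift 1 has {A, B, F}, leaving only E.
Day 2, shift 1: day 2 has {A, B, D, F} and shift 1 has {A, B, E, F}, leaving only C.
Day 2, shift 5: day 2 has {A, B, C, D, F} and shift 5 has {B, F}, leaving only E.
Day 3, shift 5: day 3 has {B, C, D, E, F} and shift 5 has {B, E, F}, leaving only A.
Day 4, shift 4: day 4 has {A, B, F} and shift 4 has {B, C, D}, leaving only E.
Day 5 already has {B, F} and shift 4 already has {B, C, D, E}, so day 5, shift 4 must be A.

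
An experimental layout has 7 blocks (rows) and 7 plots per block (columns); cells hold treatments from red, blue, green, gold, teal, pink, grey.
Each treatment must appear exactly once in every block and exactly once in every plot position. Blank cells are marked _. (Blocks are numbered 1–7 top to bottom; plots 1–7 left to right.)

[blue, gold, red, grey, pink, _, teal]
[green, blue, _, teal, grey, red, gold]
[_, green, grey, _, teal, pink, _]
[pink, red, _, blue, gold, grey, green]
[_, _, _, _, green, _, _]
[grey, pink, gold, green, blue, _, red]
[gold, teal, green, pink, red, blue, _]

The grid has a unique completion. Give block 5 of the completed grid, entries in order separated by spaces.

Block 5, plot 2: block 5 has {green} and plot 2 has {red, blue, green, gold, teal, pink}, leaving only grey.
Block 1, plot 6: block 1 has {red, blue, gold, teal, pink, grey} and plot 6 has {red, blue, pink, grey}, leaving only green.
Block 2, plot 3: block 2 has {red, blue, green, gold, teal, grey} and plot 3 has {red, green, gold, grey}, leaving only pink.
Block 3, plot 1: block 3 has {green, teal, pink, grey} and plot 1 has {blue, green, gold, pink, grey}, leaving only red.
Block 5, plot 1: block 5 has {green, grey} and plot 1 has {red, blue, green, gold, pink, grey}, leaving only teal.
Block 5, plot 3: block 5 has {green, teal, grey} and plot 3 has {red, green, gold, pink, grey}, leaving only blue.
Block 5, plot 6: block 5 has {blue, green, teal, grey} and plot 6 has {red, blue, green, pink, grey}, leaving only gold.
Block 5, plot 4: block 5 has {blue, green, gold, teal, grey} and plot 4 has {blue, green, teal, pink, grey}, leaving only red.
Block 5, plot 7: block 5 has {red, blue, green, gold, teal, grey} and plot 7 has {red, green, gold, teal}, leaving only pink.
So block 5 reads: teal grey blue red green gold pink.

teal grey blue red green gold pink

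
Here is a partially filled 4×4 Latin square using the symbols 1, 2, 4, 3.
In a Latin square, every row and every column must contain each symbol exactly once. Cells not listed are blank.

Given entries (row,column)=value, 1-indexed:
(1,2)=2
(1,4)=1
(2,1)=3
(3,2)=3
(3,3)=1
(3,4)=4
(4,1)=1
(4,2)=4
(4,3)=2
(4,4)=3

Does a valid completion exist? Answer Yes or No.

Yes

No row or column among the givens repeats a symbol, and propagating forced cells runs into no contradiction.
One valid completion exists (for instance, 4 2 3 1 / 3 1 4 2 / 2 3 1 4 / 1 4 2 3).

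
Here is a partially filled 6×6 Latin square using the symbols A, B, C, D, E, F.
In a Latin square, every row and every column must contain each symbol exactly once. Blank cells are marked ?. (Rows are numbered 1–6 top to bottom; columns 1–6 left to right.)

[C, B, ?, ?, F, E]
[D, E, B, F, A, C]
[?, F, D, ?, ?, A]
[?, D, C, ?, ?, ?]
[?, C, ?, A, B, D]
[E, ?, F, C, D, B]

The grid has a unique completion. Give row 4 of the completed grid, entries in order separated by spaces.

Row 4, column 5: row 4 has {C, D} and column 5 has {A, B, D, F}, leaving only E.
Row 4, column 4: row 4 has {C, D, E} and column 4 has {A, C, F}, leaving only B.
Row 4, column 6: row 4 has {B, C, D, E} and column 6 has {A, B, C, D, E}, leaving only F.
Row 4, column 1: row 4 has {B, C, D, E, F} and column 1 has {C, D, E}, leaving only A.
So row 4 reads: A D C B E F.

A D C B E F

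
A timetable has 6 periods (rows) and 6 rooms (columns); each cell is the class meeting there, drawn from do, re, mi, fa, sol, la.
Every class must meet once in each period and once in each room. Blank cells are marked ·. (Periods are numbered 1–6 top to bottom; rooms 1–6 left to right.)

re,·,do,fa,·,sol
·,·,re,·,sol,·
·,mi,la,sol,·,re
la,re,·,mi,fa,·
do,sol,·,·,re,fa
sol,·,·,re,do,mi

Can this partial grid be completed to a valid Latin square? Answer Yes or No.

Period 3, room 5: period 3 together with room 5 already contain {do, re, mi, fa, sol, la} — every symbol — so nothing can go there. The grid has no valid completion.

No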